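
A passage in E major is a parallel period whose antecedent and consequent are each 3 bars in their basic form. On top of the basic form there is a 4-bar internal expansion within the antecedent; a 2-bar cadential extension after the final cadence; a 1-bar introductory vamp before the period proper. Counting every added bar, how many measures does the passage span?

Basic parallel period: 3 + 3 = 6 bars.
6 (basic form) + 4 (internal expansion) + 2 (cadential extension) + 1 (introduction) = 13.

13 measures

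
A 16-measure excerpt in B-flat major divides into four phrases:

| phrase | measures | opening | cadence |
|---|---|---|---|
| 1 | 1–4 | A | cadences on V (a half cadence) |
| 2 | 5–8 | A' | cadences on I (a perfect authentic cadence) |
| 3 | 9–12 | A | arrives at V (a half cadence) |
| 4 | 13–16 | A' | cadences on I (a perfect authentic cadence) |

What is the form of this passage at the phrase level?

The cadence pattern HC–PAC–HC–PAC is weak–strong twice, and phrases 3–4 restate phrases 1–2: a period heard twice, not a double period (which would end weakly at phrase 2).

repeated period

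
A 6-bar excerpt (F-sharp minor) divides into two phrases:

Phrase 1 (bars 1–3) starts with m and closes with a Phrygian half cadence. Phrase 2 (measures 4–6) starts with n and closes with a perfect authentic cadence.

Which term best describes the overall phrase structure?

Phrase 1 ends with a Phrygian half cadence (weaker) and phrase 2 with a perfect authentic cadence (stronger): antecedent + consequent = a period.
The two phrases open with different material (m / n), so the period is contrasting.

contrasting period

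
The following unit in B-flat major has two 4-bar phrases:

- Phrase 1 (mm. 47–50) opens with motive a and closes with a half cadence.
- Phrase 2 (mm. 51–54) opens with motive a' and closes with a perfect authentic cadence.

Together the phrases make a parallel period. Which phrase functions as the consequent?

phrase 2

The phrase ending with the weaker cadence (half cadence) is the antecedent; the one ending more conclusively (perfect authentic cadence) is the consequent. The consequent is phrase 2.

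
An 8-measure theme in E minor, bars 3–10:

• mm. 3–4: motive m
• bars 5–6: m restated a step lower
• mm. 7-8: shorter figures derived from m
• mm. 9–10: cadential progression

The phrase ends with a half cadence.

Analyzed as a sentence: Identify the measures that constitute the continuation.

After the presentation (mm. 3–6), the continuation covers the fragmentation through the cadence: mm. 7–10.

measures 7–10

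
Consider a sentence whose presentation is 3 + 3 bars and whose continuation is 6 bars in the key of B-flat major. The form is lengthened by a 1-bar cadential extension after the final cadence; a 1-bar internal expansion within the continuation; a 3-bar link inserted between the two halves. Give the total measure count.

Basic sentence: 3 + 3 + 6 = 12 bars.
12 (basic form) + 1 (cadential extension) + 1 (internal expansion) + 3 (link) = 17.

17 measures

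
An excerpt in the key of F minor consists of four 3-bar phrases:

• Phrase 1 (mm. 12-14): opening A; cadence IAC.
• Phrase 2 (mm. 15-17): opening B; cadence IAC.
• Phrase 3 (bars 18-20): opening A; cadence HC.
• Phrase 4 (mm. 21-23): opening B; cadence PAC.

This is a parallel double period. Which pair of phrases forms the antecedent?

In a double period the first pair of phrases (ending imperfect authentic cadence) is the large antecedent and the second pair (ending perfect authentic cadence) is the large consequent; the antecedent is phrases 1 and 2.

phrases 1 and 2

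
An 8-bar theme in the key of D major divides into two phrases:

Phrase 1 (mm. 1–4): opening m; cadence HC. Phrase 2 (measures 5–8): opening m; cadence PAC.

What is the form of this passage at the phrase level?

parallel period

Phrase 1 ends with a half cadence (weaker) and phrase 2 with a perfect authentic cadence (stronger): antecedent + consequent = a period.
The two phrases open with the same material (m / m), so the period is parallel.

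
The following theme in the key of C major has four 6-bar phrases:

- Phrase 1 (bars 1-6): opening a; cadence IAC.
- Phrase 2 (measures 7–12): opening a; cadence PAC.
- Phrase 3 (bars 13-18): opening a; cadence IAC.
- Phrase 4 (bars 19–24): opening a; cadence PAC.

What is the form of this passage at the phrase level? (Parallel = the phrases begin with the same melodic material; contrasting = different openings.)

repeated period

The cadence pattern IAC–PAC–IAC–PAC is weak–strong twice, and phrases 3–4 restate phrases 1–2: a period heard twice, not a double period (which would end weakly at phrase 2).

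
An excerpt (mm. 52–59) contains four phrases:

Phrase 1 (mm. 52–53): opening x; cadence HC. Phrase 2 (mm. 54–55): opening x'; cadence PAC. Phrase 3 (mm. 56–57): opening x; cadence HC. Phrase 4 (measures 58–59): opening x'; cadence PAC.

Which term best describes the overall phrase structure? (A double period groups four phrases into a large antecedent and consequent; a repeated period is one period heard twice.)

The cadence pattern HC–PAC–HC–PAC is weak–strong twice, and phrases 3–4 restate phrases 1–2: a period heard twice, not a double period (which would end weakly at phrase 2).

repeated period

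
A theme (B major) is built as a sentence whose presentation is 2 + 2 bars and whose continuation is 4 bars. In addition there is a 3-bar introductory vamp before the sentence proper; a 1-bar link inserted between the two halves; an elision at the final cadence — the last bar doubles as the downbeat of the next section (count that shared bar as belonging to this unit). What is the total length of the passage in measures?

Basic sentence: 2 + 2 + 4 = 8 bars.
8 (basic form) + 3 (introduction) + 1 (link) = 12.
The elision shares a bar with the next section but does not change this unit's count.

12 measures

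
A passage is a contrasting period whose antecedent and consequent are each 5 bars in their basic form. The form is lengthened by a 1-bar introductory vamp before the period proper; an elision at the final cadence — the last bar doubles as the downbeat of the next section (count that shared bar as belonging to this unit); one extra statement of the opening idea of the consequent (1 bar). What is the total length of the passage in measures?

12 measures

Basic contrasting period: 5 + 5 = 10 bars.
10 (basic form) + 1 (introduction) + 1 (extra statement) = 12.
The elision shares a bar with the next section but does not change this unit's count.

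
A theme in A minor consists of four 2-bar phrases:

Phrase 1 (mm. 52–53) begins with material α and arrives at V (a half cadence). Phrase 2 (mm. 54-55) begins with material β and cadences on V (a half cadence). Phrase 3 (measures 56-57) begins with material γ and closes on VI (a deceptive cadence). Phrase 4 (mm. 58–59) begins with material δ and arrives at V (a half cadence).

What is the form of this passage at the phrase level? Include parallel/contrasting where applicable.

phrase group

Phrase 4 ends with a half cadence, no stronger than phrase 2's half cadence, so the four phrases do not form a double period; nor do phrases 3–4 duplicate 1–2, so it is not a repeated period. With no phrase reaching a conclusive cadence, the passage is a phrase group.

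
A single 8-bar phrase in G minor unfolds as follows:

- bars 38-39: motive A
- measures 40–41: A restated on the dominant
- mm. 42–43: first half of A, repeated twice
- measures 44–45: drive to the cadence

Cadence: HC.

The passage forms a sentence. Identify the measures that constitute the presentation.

measures 38–41

The presentation of a sentence is the basic idea (mm. 38–39) plus its repetition (mm. 40–41); the presentation is therefore mm. 38-41.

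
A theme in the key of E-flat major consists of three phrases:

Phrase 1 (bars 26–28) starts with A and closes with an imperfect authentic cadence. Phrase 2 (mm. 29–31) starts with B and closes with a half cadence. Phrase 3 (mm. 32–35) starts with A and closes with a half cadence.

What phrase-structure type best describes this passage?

The final phrase closes with a half cadence, which is not stronger than the preceding half cadence; the 3 phrases lack an overall antecedent–consequent design and so form a phrase group.

phrase group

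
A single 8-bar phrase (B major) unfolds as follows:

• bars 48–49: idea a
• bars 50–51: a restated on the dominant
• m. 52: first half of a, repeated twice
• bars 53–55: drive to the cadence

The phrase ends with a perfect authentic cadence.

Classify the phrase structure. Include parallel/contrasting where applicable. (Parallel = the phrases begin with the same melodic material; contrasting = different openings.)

Basic idea (mm. 48-49) + its repetition (bars 50–51) form the presentation; fragmentation and cadence (mm. 52–55) form the continuation — the 8-bar whole is a sentence.

sentence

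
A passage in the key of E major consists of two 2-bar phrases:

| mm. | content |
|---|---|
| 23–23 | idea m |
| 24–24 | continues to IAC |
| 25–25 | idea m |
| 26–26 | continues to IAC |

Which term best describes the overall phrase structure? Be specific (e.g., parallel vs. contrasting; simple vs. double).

repeated phrase

Both phrases have the same opening (m) and the same cadence (imperfect authentic cadence): the second is a restatement, not a consequent, so this is a repeated phrase rather than a period.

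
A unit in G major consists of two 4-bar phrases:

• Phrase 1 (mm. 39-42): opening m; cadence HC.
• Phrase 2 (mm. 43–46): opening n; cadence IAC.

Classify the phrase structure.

Phrase 1 ends with a half cadence (weaker) and phrase 2 with an imperfect authentic cadence (stronger): antecedent + consequent = a period.
The two phrases open with different material (m / n), so the period is contrasting.

contrasting period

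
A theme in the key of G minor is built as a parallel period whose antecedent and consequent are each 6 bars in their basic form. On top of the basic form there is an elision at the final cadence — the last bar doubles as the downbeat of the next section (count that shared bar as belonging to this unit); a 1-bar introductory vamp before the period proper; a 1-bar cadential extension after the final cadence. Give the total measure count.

14 measures

Basic parallel period: 6 + 6 = 12 bars.
12 (basic form) + 1 (introduction) + 1 (cadential extension) = 14.
The elision shares a bar with the next section but does not change this unit's count.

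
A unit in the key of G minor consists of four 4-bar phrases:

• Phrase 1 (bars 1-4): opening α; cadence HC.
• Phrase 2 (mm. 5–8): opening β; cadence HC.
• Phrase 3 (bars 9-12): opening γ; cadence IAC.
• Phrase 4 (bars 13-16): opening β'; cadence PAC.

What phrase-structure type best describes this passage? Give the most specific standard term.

Four phrases in two halves: the first half (measures 1–8) ends with a half cadence, the second (measures 9-16) with a perfect authentic cadence — a large antecedent–consequent pair, i.e. a double period.
Phrase 3 begins with different material from phrase 1, making it contrasting.

contrasting double period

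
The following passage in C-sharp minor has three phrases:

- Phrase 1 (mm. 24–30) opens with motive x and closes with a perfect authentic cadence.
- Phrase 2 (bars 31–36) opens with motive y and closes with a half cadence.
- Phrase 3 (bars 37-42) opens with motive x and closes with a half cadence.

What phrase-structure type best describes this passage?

The final phrase closes with a half cadence, which is not stronger than the preceding half cadence; the 3 phrases lack an overall antecedent–consequent design and so form a phrase group.

phrase group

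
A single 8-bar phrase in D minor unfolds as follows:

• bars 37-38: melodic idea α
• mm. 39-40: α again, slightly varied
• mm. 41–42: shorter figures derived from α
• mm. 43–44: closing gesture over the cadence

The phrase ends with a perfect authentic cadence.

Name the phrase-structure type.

sentence

Basic idea (mm. 37-38) + its repetition (measures 39–40) form the presentation; fragmentation and cadence (mm. 41-44) form the continuation — the 8-bar whole is a sentence.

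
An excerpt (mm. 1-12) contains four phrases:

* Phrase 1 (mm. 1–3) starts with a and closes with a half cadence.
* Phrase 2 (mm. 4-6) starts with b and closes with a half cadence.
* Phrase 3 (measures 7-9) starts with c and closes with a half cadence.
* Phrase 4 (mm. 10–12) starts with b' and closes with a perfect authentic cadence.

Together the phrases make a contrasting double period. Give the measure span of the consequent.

In a double period the first pair of phrases (ending half cadence) is the large antecedent and the second pair (ending perfect authentic cadence) is the large consequent; the consequent is measures 7–12.

measures 7–12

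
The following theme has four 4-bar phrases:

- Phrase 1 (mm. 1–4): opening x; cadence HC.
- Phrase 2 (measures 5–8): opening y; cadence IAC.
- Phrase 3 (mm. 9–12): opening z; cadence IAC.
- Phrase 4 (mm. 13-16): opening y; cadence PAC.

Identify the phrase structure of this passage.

Four phrases in two halves: the first half (bars 1-8) ends with an imperfect authentic cadence, the second (mm. 9–16) with a perfect authentic cadence — a large antecedent–consequent pair, i.e. a double period.
Phrase 3 begins with different material from phrase 1, making it contrasting.

contrasting double period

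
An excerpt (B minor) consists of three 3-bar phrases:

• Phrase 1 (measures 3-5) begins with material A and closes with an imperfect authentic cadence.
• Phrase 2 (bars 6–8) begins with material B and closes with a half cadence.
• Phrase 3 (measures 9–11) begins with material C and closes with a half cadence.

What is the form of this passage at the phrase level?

The final phrase closes with a half cadence, which is not stronger than the preceding half cadence; the 3 phrases lack an overall antecedent–consequent design and so form a phrase group.

phrase group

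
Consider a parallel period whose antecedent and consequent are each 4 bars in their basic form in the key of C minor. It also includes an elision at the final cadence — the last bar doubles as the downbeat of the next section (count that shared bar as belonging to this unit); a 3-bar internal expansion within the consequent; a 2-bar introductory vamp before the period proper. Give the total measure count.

Basic parallel period: 4 + 4 = 8 bars.
8 (basic form) + 3 (internal expansion) + 2 (introduction) = 13.
The elision shares a bar with the next section but does not change this unit's count.

13 measures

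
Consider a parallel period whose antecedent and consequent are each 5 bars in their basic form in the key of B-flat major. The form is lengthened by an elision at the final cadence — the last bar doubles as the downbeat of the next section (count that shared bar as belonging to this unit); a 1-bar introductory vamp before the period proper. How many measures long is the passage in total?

Basic parallel period: 5 + 5 = 10 bars.
10 (basic form) + 1 (introduction) = 11.
The elision shares a bar with the next section but does not change this unit's count.

11 measures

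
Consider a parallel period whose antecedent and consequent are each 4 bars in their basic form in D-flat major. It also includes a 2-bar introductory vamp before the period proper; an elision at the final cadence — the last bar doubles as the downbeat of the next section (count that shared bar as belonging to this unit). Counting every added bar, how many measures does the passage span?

10 measures

Basic parallel period: 4 + 4 = 8 bars.
8 (basic form) + 2 (introduction) = 10.
The elision shares a bar with the next section but does not change this unit's count.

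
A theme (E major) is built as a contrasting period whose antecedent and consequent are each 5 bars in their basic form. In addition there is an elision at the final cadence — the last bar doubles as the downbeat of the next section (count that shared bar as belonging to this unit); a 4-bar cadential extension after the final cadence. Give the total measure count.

14 measures

Basic contrasting period: 5 + 5 = 10 bars.
10 (basic form) + 4 (cadential extension) = 14.
The elision shares a bar with the next section but does not change this unit's count.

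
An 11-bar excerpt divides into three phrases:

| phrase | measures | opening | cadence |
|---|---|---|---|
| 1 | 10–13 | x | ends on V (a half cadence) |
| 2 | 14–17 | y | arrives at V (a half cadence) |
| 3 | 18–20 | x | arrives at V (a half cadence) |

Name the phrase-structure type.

phrase group

The final phrase closes with a half cadence, which is not stronger than the preceding half cadence; the 3 phrases lack an overall antecedent–consequent design and so form a phrase group.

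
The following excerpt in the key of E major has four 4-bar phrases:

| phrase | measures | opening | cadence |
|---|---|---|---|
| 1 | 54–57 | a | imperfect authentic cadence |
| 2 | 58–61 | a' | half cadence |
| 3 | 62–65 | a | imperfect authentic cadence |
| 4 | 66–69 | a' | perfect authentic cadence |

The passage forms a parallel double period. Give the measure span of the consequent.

In a double period the four phrases pair into a large antecedent (phrases 1–2, ending half cadence) and a large consequent (phrases 3–4, ending perfect authentic cadence). The consequent spans measures 62–69.

measures 62–69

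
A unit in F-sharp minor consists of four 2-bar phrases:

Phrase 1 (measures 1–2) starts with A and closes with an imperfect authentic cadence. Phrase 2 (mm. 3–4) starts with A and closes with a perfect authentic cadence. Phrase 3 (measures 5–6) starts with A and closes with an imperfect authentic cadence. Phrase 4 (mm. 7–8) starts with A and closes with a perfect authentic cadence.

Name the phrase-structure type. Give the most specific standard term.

repeated period

The cadence pattern IAC–PAC–IAC–PAC is weak–strong twice, and phrases 3–4 restate phrases 1–2: a period heard twice, not a double period (which would end weakly at phrase 2).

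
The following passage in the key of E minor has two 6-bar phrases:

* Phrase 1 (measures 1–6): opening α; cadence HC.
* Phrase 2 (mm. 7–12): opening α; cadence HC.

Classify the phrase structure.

Both phrases have the same opening (α) and the same cadence (half cadence): the second is a restatement, not a consequent, so this is a repeated phrase rather than a period.

repeated phrase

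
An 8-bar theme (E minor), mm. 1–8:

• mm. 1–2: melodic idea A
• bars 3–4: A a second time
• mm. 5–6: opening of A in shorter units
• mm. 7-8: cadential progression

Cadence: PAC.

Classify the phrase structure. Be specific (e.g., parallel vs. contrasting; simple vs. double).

sentence

Basic idea (mm. 1-2) + its repetition (bars 3–4) form the presentation; fragmentation and cadence (mm. 5–8) form the continuation — the 8-bar whole is a sentence.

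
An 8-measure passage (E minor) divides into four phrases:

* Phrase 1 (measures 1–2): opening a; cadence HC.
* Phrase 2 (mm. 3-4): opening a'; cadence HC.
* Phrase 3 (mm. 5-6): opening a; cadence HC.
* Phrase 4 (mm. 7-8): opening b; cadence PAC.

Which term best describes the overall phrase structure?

Four phrases in two halves: the first half (measures 1-4) ends with a half cadence, the second (mm. 5–8) with a perfect authentic cadence — a large antecedent–consequent pair, i.e. a double period.
Phrase 3 begins with the same material as phrase 1, making it parallel.

parallel double period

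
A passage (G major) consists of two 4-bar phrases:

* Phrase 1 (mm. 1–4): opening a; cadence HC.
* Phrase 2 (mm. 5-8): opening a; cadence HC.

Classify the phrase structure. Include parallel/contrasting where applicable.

Both phrases have the same opening (a) and the same cadence (half cadence): the second is a restatement, not a consequent, so this is a repeated phrase rather than a period.

repeated phrase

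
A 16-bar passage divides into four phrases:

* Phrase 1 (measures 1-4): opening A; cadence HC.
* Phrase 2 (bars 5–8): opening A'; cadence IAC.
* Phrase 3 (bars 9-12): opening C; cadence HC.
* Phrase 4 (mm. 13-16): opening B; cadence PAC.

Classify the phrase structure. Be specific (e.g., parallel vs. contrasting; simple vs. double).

contrasting double period

Four phrases in two halves: the first half (mm. 1–8) ends with an imperfect authentic cadence, the second (mm. 9-16) with a perfect authentic cadence — a large antecedent–consequent pair, i.e. a double period.
Phrase 3 begins with different material from phrase 1, making it contrasting.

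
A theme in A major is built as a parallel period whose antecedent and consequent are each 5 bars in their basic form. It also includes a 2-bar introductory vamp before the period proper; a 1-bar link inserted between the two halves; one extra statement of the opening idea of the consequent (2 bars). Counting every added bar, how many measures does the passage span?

Basic parallel period: 5 + 5 = 10 bars.
10 (basic form) + 2 (introduction) + 1 (link) + 2 (extra statement) = 15.

15 measures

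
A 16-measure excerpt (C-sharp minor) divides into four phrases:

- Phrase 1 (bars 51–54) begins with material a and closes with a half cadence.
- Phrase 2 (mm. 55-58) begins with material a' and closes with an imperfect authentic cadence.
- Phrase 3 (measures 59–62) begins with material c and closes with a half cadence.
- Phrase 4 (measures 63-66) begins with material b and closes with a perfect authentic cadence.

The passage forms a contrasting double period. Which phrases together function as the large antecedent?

In a double period the first pair of phrases (ending imperfect authentic cadence) is the large antecedent and the second pair (ending perfect authentic cadence) is the large consequent; the antecedent is phrases 1 and 2.

phrases 1 and 2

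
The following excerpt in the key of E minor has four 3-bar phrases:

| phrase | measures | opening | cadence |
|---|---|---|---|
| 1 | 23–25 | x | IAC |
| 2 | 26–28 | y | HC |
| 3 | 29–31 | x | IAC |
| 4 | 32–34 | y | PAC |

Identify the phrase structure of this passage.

Four phrases in two halves: the first half (bars 23–28) ends with a half cadence, the second (bars 29-34) with a perfect authentic cadence — a large antecedent–consequent pair, i.e. a double period.
Phrase 3 begins with the same material as phrase 1, making it parallel.

parallel double period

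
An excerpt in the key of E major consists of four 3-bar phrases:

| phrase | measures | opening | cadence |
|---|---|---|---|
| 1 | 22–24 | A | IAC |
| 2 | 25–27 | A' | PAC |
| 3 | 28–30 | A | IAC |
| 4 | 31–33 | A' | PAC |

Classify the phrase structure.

The cadence pattern IAC–PAC–IAC–PAC is weak–strong twice, and phrases 3–4 restate phrases 1–2: a period heard twice, not a double period (which would end weakly at phrase 2).

repeated period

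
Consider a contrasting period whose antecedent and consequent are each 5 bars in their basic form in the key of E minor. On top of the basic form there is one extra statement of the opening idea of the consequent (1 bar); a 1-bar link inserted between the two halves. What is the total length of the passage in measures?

Basic contrasting period: 5 + 5 = 10 bars.
10 (basic form) + 1 (extra statement) + 1 (link) = 12.

12 measures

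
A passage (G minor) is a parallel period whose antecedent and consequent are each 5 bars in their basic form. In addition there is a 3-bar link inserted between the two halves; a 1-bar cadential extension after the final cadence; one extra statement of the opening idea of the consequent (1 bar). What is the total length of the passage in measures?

15 measures

Basic parallel period: 5 + 5 = 10 bars.
10 (basic form) + 3 (link) + 1 (cadential extension) + 1 (extra statement) = 15.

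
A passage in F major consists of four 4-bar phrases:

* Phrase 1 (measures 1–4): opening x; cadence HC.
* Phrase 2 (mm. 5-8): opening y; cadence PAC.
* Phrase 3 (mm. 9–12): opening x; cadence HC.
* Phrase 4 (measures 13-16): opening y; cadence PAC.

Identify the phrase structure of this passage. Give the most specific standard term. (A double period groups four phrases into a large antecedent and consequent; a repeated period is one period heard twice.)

repeated period

The cadence pattern HC–PAC–HC–PAC is weak–strong twice, and phrases 3–4 restate phrases 1–2: a period heard twice, not a double period (which would end weakly at phrase 2).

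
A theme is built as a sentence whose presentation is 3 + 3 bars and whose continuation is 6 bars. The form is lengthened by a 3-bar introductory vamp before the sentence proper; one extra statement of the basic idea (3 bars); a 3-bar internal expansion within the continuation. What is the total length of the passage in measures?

21 measures

Basic sentence: 3 + 3 + 6 = 12 bars.
12 (basic form) + 3 (introduction) + 3 (extra statement) + 3 (internal expansion) = 21.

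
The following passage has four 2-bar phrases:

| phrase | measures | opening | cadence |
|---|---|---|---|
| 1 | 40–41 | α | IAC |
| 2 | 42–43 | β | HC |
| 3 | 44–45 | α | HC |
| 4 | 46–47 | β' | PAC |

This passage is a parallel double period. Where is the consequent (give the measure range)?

measures 44–47

In a double period the four phrases pair into a large antecedent (phrases 1–2, ending half cadence) and a large consequent (phrases 3–4, ending perfect authentic cadence). The consequent spans bars 44-47.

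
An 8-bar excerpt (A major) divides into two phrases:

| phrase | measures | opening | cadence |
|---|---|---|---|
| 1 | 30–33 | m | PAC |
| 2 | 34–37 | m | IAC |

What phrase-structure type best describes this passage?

The second phrase closes with an imperfect authentic cadence, which is not stronger than the first phrase's perfect authentic cadence; without a weak→strong cadential pair there is no antecedent–consequent relationship, so this is a phrase group rather than a period.

phrase group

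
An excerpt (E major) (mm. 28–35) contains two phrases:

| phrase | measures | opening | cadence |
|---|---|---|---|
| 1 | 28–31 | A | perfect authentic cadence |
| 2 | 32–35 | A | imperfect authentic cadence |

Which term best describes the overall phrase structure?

The second phrase closes with an imperfect authentic cadence, which is not stronger than the first phrase's perfect authentic cadence; without a weak→strong cadential pair there is no antecedent–consequent relationship, so this is a phrase group rather than a period.

phrase group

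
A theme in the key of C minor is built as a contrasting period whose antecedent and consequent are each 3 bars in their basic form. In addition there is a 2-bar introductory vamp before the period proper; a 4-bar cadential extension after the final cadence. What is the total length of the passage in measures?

Basic contrasting period: 3 + 3 = 6 bars.
6 (basic form) + 2 (introduction) + 4 (cadential extension) = 12.

12 measures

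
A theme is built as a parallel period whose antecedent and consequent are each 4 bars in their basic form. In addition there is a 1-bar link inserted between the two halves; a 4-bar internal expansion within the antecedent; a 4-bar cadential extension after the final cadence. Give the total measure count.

Basic parallel period: 4 + 4 = 8 bars.
8 (basic form) + 1 (link) + 4 (internal expansion) + 4 (cadential extension) = 17.

17 measures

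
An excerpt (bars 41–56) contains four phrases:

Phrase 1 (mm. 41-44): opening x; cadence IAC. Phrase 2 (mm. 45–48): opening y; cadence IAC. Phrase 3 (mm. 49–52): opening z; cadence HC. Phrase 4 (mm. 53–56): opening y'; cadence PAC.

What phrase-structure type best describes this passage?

contrasting double period

Four phrases in two halves: the first half (bars 41–48) ends with an imperfect authentic cadence, the second (mm. 49–56) with a perfect authentic cadence — a large antecedent–consequent pair, i.e. a double period.
Phrase 3 begins with different material from phrase 1, making it contrasting.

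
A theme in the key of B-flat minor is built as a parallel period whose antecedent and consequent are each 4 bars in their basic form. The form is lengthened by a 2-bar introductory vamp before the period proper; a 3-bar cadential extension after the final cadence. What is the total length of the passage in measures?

Basic parallel period: 4 + 4 = 8 bars.
8 (basic form) + 2 (introduction) + 3 (cadential extension) = 13.

13 measures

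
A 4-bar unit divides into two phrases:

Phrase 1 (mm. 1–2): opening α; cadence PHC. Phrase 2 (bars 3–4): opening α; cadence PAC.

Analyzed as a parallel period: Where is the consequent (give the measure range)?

The antecedent is the phrase ending with the weaker cadence (Phrygian half cadence, phrase 1) and the consequent the one ending more conclusively (perfect authentic cadence, phrase 2); the consequent is mm. 3-4.

measures 3–4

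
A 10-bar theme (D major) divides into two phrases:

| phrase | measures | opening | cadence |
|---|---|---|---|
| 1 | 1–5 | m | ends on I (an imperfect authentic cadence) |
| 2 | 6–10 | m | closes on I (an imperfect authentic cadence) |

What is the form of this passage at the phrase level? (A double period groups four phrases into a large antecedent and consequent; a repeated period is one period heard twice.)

Both phrases have the same opening (m) and the same cadence (imperfect authentic cadence): the second is a restatement, not a consequent, so this is a repeated phrase rather than a period.

repeated phrase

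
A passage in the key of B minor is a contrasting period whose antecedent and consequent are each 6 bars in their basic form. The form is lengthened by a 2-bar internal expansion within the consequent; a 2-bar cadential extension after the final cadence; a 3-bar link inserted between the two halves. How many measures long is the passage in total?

Basic contrasting period: 6 + 6 = 12 bars.
12 (basic form) + 2 (internal expansion) + 2 (cadential extension) + 3 (link) = 19.

19 measures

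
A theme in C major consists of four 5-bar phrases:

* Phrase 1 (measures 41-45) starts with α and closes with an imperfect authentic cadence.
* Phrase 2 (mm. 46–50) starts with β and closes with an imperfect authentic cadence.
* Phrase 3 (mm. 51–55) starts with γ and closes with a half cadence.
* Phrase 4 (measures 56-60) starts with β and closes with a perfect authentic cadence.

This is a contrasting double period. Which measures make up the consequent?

In a double period the first pair of phrases (ending imperfect authentic cadence) is the large antecedent and the second pair (ending perfect authentic cadence) is the large consequent; the consequent is measures 51–60.

measures 51–60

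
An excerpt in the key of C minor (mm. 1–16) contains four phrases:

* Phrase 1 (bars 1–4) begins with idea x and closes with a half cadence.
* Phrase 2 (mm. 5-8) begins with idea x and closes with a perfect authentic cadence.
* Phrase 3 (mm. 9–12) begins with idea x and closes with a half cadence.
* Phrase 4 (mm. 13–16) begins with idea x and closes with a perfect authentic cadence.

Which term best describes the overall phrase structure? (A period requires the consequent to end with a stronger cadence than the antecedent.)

repeated period

The cadence pattern HC–PAC–HC–PAC is weak–strong twice, and phrases 3–4 restate phrases 1–2: a period heard twice, not a double period (which would end weakly at phrase 2).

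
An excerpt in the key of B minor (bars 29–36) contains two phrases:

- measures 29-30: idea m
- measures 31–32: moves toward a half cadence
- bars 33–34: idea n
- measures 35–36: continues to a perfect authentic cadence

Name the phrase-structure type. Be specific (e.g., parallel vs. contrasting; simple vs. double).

Phrase 1 ends with a half cadence (weaker) and phrase 2 with a perfect authentic cadence (stronger): antecedent + consequent = a period.
The two phrases open with different material (m / n), so the period is contrasting.

contrasting period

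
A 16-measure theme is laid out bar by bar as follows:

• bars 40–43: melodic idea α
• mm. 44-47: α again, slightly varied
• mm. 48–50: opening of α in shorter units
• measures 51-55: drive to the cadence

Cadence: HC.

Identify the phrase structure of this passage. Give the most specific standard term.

sentence

Basic idea (bars 40–43) + its repetition (mm. 44–47) form the presentation; fragmentation and cadence (mm. 48-55) form the continuation — the 16-bar whole is a sentence.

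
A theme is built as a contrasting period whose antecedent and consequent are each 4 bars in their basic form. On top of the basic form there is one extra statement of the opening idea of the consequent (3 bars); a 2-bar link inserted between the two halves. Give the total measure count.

Basic contrasting period: 4 + 4 = 8 bars.
8 (basic form) + 3 (extra statement) + 2 (link) = 13.

13 measures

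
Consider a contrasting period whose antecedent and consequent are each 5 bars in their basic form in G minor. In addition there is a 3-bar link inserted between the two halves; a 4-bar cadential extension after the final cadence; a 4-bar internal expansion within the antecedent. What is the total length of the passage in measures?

Basic contrasting period: 5 + 5 = 10 bars.
10 (basic form) + 3 (link) + 4 (cadential extension) + 4 (internal expansion) = 21.

21 measures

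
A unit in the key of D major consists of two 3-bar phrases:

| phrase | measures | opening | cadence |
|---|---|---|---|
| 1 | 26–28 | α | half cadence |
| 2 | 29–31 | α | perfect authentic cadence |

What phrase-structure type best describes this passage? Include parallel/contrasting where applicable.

Phrase 1 ends with a half cadence (weaker) and phrase 2 with a perfect authentic cadence (stronger): antecedent + consequent = a period.
The two phrases open with the same material (α / α), so the period is parallel.

parallel period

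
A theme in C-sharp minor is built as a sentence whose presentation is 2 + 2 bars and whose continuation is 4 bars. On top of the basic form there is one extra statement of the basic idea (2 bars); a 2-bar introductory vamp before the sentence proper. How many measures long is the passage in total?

Basic sentence: 2 + 2 + 4 = 8 bars.
8 (basic form) + 2 (extra statement) + 2 (introduction) = 12.

12 measures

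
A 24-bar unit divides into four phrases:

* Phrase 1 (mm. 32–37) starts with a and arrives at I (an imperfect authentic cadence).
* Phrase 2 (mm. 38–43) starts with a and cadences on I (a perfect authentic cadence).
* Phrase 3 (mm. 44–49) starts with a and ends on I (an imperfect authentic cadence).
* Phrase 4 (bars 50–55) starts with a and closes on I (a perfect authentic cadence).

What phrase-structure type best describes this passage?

The cadence pattern IAC–PAC–IAC–PAC is weak–strong twice, and phrases 3–4 restate phrases 1–2: a period heard twice, not a double period (which would end weakly at phrase 2).

repeated period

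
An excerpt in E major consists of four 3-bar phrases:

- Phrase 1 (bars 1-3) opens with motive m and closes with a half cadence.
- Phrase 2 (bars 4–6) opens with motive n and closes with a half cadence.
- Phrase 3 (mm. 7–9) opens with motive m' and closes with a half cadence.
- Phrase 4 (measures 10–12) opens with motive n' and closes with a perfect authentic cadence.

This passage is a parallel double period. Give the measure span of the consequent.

In a double period the four phrases pair into a large antecedent (phrases 1–2, ending half cadence) and a large consequent (phrases 3–4, ending perfect authentic cadence). The consequent spans mm. 7-12.

measures 7–12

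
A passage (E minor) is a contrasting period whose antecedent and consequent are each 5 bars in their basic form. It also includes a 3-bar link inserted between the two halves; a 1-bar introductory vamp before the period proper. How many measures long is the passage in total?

14 measures

Basic contrasting period: 5 + 5 = 10 bars.
10 (basic form) + 3 (link) + 1 (introduction) = 14.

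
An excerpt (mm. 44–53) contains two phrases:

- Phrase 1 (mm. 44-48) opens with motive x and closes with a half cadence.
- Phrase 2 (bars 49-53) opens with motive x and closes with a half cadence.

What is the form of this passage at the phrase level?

repeated phrase

Both phrases have the same opening (x) and the same cadence (half cadence): the second is a restatement, not a consequent, so this is a repeated phrase rather than a period.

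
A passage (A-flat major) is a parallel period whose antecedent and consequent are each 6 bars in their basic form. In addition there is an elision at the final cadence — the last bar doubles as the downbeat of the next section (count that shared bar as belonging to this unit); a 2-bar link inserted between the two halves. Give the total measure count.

Basic parallel period: 6 + 6 = 12 bars.
12 (basic form) + 2 (link) = 14.
The elision shares a bar with the next section but does not change this unit's count.

14 measures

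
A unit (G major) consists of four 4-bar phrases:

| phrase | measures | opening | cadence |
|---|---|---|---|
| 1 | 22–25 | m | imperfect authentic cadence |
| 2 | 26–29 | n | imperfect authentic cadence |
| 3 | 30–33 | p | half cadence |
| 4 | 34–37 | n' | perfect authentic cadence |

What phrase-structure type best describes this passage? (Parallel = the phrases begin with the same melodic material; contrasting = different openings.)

contrasting double period

Four phrases in two halves: the first half (mm. 22-29) ends with an imperfect authentic cadence, the second (mm. 30-37) with a perfect authentic cadence — a large antecedent–consequent pair, i.e. a double period.
Phrase 3 begins with different material from phrase 1, making it contrasting.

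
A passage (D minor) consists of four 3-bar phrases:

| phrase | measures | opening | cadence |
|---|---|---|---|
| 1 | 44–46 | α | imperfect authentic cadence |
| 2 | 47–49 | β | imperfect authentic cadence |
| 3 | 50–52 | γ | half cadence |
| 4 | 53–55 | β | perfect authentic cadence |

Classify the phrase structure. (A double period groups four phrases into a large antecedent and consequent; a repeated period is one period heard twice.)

Four phrases in two halves: the first half (measures 44–49) ends with an imperfect authentic cadence, the second (bars 50–55) with a perfect authentic cadence — a large antecedent–consequent pair, i.e. a double period.
Phrase 3 begins with different material from phrase 1, making it contrasting.

contrasting double period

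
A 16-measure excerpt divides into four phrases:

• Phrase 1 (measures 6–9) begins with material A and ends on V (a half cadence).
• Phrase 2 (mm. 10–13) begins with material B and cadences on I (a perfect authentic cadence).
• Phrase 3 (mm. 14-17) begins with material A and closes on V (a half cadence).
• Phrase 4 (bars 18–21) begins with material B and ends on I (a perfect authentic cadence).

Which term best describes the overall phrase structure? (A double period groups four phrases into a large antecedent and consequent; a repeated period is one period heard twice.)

repeated period

The cadence pattern HC–PAC–HC–PAC is weak–strong twice, and phrases 3–4 restate phrases 1–2: a period heard twice, not a double period (which would end weakly at phrase 2).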